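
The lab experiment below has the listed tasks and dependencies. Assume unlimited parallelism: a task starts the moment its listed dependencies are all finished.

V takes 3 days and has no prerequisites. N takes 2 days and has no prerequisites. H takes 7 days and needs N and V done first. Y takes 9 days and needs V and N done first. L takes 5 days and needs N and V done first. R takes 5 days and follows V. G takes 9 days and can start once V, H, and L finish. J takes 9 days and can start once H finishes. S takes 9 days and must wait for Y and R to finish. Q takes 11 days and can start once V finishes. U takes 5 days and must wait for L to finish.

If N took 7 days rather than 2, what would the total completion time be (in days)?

25

Baseline: V→Y→S = 3+9+9 = 21 → 21 days.
The longest path through N is only 20 days, so N has float 1.
The binding chain switches to N→Y→S = 7+9+9 = 25; finish 25 days.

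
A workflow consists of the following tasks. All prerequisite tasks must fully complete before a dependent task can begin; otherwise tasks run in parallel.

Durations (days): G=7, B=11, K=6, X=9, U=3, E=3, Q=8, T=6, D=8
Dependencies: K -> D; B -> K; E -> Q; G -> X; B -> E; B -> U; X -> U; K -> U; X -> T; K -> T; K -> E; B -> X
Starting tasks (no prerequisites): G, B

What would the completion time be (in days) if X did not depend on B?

28

With the dependency in place, B→K→E→Q = 11+6+3+8 = 28 sets the finish at 28 days.
Without B→X, X's earliest start moves from 11 to 7.
After: B→K→E→Q = 11+6+3+8 = 28 → 28 days.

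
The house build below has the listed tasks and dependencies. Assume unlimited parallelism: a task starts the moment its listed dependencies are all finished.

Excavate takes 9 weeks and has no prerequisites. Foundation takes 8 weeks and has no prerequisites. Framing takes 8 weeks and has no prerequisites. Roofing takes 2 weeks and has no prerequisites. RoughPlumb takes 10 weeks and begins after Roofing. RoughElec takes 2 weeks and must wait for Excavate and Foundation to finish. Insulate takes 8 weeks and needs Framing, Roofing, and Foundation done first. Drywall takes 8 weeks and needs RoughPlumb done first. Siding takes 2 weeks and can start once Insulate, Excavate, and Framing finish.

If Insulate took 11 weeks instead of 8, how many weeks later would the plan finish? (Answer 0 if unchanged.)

As given, the longest chain is Roofing→RoughPlumb→Drywall = 2+10+8 = 20, so the finish is 20 weeks.
The longest path through Insulate is only 18 weeks, so Insulate has float 2.
New critical path: Foundation→Insulate→Siding = 8+11+2 = 21 ⇒ 21 weeks.
Change in finish: 21 − 20 = +1 weeks.

1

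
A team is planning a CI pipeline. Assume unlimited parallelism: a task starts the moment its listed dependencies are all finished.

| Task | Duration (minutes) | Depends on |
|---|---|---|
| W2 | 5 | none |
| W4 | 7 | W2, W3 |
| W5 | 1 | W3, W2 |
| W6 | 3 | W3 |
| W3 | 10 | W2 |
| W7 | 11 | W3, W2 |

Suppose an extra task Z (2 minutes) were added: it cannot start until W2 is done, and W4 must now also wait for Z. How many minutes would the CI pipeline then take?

Originally the CI pipeline takes 26 minutes.
With Z inserted, W4 now waits for max(W2, W3, Z).
New critical path: W2→W3→W7 = 5+10+11 = 26 ⇒ 26 minutes.

26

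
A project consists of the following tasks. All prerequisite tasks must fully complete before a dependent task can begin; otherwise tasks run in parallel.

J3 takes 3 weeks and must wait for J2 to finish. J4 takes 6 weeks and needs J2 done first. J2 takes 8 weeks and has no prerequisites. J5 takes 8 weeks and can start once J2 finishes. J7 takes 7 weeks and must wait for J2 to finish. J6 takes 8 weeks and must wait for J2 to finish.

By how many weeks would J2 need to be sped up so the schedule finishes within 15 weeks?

Current finish: 16 weeks; target: 15.
J2 is on every critical path, so each week cut from J2 cuts the finish by one (this holds down to a finish of 9).
Need 16 − 15 = 1 week off J2 → J2 becomes 7 weeks, finish becomes 15.

1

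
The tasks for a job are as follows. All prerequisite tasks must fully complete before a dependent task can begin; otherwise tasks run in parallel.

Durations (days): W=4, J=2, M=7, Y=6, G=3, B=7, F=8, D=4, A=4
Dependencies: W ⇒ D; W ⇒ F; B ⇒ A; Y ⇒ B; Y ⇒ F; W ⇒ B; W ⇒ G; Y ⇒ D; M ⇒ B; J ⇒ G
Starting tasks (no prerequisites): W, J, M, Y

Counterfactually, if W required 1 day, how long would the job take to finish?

18

The binding path is M→B→A = 7+7+4 = 18; finish at 18 days.
The longest path through W is only 15 days, so W has float 3.
The critical path is still M→B→A; finish is now 18 days.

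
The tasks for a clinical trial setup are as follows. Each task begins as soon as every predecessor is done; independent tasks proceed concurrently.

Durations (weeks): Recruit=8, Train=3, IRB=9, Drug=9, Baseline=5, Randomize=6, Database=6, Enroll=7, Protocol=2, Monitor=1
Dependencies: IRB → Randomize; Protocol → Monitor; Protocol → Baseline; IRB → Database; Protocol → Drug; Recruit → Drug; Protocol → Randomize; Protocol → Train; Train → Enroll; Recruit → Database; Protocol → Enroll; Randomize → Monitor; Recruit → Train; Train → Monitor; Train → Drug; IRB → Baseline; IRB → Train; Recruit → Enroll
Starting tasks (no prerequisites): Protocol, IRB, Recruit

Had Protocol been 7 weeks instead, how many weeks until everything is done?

The binding path is IRB→Train→Drug = 9+3+9 = 21; finish at 21 weeks.
The longest path through Protocol is only 14 weeks, so Protocol has float 7.
No other chain overtakes it, so the finish is 21 weeks.

21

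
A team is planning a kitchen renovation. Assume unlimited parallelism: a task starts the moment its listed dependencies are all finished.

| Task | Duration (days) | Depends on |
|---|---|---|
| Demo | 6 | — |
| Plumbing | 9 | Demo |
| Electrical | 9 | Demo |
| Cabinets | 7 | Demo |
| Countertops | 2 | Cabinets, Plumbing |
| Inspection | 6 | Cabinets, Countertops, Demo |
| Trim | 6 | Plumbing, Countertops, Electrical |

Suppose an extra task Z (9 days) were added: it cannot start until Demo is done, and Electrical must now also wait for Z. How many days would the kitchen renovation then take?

30

Originally the kitchen renovation takes 23 days.
With Z inserted, Electrical now waits for max(Demo, Z).
New critical path: Demo→Z→Electrical→Trim = 6+9+9+6 = 30 ⇒ 30 days.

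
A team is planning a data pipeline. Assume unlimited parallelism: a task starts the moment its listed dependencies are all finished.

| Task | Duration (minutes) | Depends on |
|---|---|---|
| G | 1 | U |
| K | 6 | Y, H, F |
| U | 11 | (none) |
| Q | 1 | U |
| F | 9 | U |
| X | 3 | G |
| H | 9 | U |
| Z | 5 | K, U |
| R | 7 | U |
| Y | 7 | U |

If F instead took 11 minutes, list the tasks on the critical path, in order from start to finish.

Actual critical path: U→F→K→Z = 11+9+6+5 = 31 ⇒ 31 minutes.
F lies on that path, so at 11 minutes the path becomes 33 minutes.
That remains the longest chain; total 33 minutes.

U, F, K, Z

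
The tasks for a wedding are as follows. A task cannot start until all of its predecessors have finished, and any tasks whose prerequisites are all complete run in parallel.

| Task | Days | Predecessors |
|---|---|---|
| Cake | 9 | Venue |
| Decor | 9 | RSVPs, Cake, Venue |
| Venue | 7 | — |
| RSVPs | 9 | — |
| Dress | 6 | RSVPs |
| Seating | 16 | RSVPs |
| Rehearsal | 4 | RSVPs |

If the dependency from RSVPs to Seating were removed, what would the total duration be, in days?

With the dependency in place, Venue→Cake→Decor = 7+9+9 = 25 sets the finish at 25 days.
Without RSVPs→Seating, Seating's earliest start moves from 9 to 0.
The longest chain is now Venue→Cake→Decor = 7+9+9 = 25, so the plan takes 25 days.

25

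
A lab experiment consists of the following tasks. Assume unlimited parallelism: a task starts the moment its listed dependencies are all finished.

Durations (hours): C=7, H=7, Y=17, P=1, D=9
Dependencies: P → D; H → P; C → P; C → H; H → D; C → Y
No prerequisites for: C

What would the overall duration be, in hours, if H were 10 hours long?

As given, the longest chain is C→H→P→D = 7+7+1+9 = 24, so the finish is 24 hours.
H is on the critical path; changing it to 10 makes that path 27 hours.
The critical path is still C→H→P→D; finish is now 27 hours.

27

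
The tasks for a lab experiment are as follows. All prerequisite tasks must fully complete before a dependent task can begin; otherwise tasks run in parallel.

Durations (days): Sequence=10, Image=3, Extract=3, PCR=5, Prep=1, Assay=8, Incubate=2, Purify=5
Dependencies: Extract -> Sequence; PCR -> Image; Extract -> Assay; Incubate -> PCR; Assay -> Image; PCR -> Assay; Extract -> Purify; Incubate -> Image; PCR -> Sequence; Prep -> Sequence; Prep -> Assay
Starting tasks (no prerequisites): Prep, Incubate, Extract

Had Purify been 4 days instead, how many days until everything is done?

As given, the longest chain is Incubate→PCR→Assay→Image = 2+5+8+3 = 18, so the finish is 18 days.
Purify has 10 days of float (longest path through it is 8).
That remains the longest chain; total 18 days.

18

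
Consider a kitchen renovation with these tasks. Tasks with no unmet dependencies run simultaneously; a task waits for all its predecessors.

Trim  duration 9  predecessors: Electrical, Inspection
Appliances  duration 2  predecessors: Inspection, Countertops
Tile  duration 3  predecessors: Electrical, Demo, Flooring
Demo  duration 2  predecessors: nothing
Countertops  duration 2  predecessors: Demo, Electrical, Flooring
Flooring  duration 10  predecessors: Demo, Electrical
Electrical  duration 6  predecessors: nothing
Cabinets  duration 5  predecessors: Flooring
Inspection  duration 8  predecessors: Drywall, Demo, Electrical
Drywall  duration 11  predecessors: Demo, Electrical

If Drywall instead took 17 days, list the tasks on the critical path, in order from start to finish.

Electrical, Drywall, Inspection, Trim

Actual critical path: Electrical→Drywall→Inspection→Trim = 6+11+8+9 = 34 ⇒ 34 days.
Since Drywall is critical, the +6 change carries straight to that chain (now 40 days).
No other chain overtakes it, so the finish is 40 days.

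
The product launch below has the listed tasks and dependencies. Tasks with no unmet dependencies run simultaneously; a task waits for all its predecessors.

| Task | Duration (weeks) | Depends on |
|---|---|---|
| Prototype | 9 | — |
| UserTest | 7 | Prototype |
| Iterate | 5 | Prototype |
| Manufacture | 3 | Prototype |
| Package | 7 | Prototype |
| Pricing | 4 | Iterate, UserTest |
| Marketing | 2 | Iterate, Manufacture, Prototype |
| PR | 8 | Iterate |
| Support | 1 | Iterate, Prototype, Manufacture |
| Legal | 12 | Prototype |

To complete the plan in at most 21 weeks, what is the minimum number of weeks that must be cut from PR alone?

1

Current finish: 22 weeks; target: 21.
PR is on every critical path, so each week cut from PR cuts the finish by one (this holds down to a finish of 21).
Need 22 − 21 = 1 week off PR → PR becomes 7 weeks, finish becomes 21.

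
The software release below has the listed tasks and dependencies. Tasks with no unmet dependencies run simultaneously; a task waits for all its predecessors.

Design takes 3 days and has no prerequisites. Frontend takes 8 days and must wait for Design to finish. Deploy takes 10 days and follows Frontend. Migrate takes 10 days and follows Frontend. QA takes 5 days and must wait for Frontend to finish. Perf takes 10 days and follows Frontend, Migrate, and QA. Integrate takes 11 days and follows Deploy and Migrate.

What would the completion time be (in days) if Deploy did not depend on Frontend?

Original critical path: Design→Frontend→Deploy→Integrate = 3+8+10+11 = 32 ⇒ 32 days.
Without Frontend→Deploy, Deploy's earliest start moves from 11 to 0.
New critical path: Design→Frontend→Migrate→Integrate = 3+8+10+11 = 32 ⇒ 32 days.

32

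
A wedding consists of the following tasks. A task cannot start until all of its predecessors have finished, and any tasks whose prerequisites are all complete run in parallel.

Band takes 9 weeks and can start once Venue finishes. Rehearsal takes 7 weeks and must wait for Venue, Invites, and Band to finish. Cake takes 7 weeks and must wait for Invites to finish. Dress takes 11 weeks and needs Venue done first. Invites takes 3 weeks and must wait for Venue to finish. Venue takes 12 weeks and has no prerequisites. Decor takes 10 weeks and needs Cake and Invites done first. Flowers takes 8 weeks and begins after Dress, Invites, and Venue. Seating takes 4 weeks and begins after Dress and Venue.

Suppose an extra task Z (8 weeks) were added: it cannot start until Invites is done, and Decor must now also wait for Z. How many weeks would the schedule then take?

33

Originally the schedule takes 32 weeks.
With Z inserted, Decor now waits for max(Cake, Invites, Z).
New critical path: Venue→Invites→Z→Decor = 12+3+8+10 = 33 ⇒ 33 weeks.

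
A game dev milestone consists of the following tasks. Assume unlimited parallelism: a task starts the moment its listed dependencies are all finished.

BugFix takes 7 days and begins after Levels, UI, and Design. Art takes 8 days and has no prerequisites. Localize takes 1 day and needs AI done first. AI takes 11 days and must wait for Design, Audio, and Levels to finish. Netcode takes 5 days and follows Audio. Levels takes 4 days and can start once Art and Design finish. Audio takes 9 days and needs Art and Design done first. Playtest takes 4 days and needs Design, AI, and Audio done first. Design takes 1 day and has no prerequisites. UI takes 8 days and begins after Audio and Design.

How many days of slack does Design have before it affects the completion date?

Art→Audio→AI→Playtest = 8+9+11+4 = 32 sets the makespan at 32 days.
Design finishes as early as 1 and must finish by 8.
So Design can slip 8 − 1 = 7 days.

7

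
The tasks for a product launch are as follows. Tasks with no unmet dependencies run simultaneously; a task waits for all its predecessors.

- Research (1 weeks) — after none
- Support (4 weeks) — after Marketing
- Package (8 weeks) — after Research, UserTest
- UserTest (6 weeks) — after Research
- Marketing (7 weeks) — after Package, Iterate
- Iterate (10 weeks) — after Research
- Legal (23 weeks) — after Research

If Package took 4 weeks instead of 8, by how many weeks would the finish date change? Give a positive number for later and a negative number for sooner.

Actual critical path: Research→UserTest→Package→Marketing→Support = 1+6+8+7+4 = 26 ⇒ 26 weeks.
Package lies on that path, so at 4 weeks the path becomes 22 weeks.
New critical path: Research→Legal = 1+23 = 24 ⇒ 24 weeks.
Change in finish: 24 − 26 = -2 weeks.

-2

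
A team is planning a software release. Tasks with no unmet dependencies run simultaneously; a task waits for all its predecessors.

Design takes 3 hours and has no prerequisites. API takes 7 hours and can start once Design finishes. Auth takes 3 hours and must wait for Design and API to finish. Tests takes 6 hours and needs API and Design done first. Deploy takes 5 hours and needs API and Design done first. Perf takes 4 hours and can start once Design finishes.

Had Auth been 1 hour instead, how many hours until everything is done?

16

As given, the longest chain is Design→API→Tests = 3+7+6 = 16, so the finish is 16 hours.
The longest path through Auth is only 13 hours, so Auth has float 3.
That remains the longest chain; total 16 hours.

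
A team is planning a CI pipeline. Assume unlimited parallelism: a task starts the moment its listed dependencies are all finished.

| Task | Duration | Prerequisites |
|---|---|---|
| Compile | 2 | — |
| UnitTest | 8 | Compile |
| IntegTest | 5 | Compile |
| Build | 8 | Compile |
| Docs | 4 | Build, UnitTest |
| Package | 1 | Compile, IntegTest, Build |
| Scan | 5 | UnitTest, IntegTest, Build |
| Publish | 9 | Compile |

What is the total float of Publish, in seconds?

The longest chain is Compile→UnitTest→Scan = 2+8+5 = 15; overall finish 15 seconds.
Publish finishes as early as 11 and must finish by 15.
Float = 15 − 11 = 4.

4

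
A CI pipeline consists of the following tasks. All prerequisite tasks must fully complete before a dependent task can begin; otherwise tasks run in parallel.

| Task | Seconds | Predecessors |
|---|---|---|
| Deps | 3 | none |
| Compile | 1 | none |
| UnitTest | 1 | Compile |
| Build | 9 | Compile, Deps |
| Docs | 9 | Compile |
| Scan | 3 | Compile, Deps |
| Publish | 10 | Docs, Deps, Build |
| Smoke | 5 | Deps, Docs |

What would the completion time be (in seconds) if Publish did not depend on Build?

With the dependency in place, Deps→Build→Publish = 3+9+10 = 22 sets the finish at 22 seconds.
Without Build→Publish, Publish's earliest start moves from 12 to 10.
New critical path: Compile→Docs→Publish = 1+9+10 = 20 ⇒ 20 seconds.

20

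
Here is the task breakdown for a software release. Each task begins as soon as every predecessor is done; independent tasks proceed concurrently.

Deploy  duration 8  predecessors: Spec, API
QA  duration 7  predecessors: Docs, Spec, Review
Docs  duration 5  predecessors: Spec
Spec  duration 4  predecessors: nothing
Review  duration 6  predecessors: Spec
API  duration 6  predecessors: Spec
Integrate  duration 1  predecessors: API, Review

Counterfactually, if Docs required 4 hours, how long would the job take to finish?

The binding path is Spec→API→Deploy = 4+6+8 = 18; finish at 18 hours.
Docs is off the critical path — its longest chain is 16 hours, giving 2 of slack.
The critical path is still Spec→API→Deploy; finish is now 18 hours.

18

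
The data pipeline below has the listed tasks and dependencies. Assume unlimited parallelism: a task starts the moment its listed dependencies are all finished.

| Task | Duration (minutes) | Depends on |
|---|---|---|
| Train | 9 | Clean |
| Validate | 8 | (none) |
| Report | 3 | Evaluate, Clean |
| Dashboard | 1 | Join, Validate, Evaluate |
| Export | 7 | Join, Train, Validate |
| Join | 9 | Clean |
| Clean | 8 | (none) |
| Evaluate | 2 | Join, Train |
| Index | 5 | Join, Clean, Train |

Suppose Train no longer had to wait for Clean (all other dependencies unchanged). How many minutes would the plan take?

Before: longest chain Clean→Join→Export = 8+9+7 = 24, finish 24.
Without Clean→Train, Train's earliest start moves from 8 to 0.
After: Clean→Join→Export = 8+9+7 = 24 → 24 minutes.

24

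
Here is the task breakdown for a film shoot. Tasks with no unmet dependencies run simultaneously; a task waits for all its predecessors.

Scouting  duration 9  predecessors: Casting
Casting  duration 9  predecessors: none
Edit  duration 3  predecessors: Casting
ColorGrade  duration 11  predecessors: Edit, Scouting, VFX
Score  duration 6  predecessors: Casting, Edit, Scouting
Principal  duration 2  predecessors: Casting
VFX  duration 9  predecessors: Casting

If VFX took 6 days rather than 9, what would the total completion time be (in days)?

Critical path before the change: Casting→VFX→ColorGrade = 9+9+11 = 29 giving 29 days.
Since VFX is critical, the -3 change carries straight to that chain (now 26 days).
Now Casting→Scouting→ColorGrade = 9+9+11 = 29 is longest, so the finish becomes 29 days.

29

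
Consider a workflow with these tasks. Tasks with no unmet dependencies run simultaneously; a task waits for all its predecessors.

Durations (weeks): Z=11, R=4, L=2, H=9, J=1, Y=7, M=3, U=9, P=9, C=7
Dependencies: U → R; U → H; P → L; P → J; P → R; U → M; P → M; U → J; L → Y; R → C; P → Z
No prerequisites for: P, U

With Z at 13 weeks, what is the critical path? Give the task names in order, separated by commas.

P, Z

Actual critical path: P→Z = 9+11 = 20 ⇒ 20 weeks.
Z lies on that path, so at 13 weeks the path becomes 22 weeks.
No other chain overtakes it, so the finish is 22 weeks.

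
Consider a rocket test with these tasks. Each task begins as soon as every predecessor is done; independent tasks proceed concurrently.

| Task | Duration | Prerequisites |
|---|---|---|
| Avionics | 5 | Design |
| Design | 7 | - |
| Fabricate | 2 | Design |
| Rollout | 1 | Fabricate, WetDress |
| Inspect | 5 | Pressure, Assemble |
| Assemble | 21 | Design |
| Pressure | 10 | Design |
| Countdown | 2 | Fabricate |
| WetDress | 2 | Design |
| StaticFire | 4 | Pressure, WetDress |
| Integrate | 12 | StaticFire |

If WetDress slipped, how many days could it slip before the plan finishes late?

The longest chain is Design→Assemble→Inspect = 7+21+5 = 33; overall finish 33 days.
Longest path through WetDress: 25 days (earliest finish 9, latest finish 17).
So WetDress can slip 17 − 9 = 8 days.

8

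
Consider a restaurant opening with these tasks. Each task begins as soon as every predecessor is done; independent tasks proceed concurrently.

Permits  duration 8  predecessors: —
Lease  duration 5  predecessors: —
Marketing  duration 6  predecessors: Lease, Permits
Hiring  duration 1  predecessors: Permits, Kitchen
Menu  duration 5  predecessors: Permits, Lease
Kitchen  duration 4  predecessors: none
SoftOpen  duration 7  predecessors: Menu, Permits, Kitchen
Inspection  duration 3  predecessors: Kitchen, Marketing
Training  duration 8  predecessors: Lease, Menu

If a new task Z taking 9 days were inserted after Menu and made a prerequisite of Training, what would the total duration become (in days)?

Originally the project takes 21 days.
With Z inserted, Training now waits for max(Lease, Menu, Z).
New critical path: Permits→Menu→Z→Training = 8+5+9+8 = 30 ⇒ 30 days.

30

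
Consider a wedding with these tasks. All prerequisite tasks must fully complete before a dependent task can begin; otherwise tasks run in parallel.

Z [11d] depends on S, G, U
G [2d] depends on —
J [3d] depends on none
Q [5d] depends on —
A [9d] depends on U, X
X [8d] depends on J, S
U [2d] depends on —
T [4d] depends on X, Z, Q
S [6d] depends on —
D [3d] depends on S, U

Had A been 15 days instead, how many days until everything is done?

29

As given, the longest chain is S→X→A = 6+8+9 = 23, so the finish is 23 days.
A is on the critical path; changing it to 15 makes that path 29 days.
That remains the longest chain; total 29 days.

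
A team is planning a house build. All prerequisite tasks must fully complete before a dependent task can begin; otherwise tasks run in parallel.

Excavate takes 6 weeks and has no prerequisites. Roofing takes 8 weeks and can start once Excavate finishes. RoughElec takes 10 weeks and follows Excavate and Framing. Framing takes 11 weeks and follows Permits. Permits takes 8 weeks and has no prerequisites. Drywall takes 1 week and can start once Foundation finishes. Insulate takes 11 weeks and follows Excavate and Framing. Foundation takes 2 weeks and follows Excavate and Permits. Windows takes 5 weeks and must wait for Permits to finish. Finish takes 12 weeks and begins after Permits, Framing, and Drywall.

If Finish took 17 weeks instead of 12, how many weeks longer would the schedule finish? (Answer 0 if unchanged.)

5

Baseline: Permits→Framing→Finish = 8+11+12 = 31 → 31 weeks.
Finish lies on that path, so at 17 weeks the path becomes 36 weeks.
That remains the longest chain; total 36 weeks.
Change in finish: 36 − 31 = +5 weeks.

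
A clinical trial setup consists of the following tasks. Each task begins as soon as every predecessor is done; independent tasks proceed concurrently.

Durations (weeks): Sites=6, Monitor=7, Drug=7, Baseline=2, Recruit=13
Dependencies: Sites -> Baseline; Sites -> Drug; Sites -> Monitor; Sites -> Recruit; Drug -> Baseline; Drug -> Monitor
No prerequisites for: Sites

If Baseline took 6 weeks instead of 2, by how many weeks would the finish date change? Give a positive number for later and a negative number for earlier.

The binding path is Sites→Drug→Monitor = 6+7+7 = 20; finish at 20 weeks.
Baseline has 5 weeks of float (longest path through it is 15).
No other chain overtakes it, so the finish is 20 weeks.
Change in finish: 20 − 20 = +0 weeks.

0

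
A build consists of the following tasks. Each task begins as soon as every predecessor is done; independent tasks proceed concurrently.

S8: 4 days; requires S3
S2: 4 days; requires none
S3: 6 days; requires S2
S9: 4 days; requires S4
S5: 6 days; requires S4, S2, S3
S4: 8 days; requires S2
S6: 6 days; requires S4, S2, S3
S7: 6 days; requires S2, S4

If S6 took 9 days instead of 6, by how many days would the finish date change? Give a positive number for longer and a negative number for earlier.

The binding path is S2→S4→S6 = 4+8+6 = 18; finish at 18 days.
S6 is on the critical path; changing it to 9 makes that path 21 days.
The critical path is still S2→S4→S6; finish is now 21 days.
Change in finish: 21 − 18 = +3 days.

3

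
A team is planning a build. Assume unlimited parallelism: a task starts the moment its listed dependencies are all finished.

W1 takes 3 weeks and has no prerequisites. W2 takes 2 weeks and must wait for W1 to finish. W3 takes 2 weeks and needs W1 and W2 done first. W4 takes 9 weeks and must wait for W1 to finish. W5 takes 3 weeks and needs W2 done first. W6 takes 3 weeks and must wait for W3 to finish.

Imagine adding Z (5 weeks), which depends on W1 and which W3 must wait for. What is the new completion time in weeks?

Originally the project takes 12 weeks.
With Z inserted, W3 now waits for max(W1, W2, Z).
New critical path: W1→Z→W3→W6 = 3+5+2+3 = 13 ⇒ 13 weeks.

13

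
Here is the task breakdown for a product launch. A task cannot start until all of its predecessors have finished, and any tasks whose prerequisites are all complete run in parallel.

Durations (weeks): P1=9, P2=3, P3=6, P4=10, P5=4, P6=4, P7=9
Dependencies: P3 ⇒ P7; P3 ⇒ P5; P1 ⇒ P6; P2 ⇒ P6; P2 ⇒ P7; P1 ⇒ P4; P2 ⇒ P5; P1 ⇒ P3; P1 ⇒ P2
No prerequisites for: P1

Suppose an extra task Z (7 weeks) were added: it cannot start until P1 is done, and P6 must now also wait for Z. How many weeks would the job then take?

24

Originally the job takes 24 weeks.
With Z inserted, P6 now waits for max(P1, P2, Z).
New critical path: P1→P3→P7 = 9+6+9 = 24 ⇒ 24 weeks.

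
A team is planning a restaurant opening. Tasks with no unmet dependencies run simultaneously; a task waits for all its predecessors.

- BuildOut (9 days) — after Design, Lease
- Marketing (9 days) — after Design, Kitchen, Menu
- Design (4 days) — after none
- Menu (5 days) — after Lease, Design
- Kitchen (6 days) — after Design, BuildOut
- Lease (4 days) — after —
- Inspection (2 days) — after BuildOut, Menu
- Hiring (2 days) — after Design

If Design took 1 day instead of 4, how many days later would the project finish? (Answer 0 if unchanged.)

As given, the longest chain is Design→BuildOut→Kitchen→Marketing = 4+9+6+9 = 28, so the finish is 28 days.
Design is on the critical path; changing it to 1 makes that path 25 days.
Now Lease→BuildOut→Kitchen→Marketing = 4+9+6+9 = 28 is longest, so the finish becomes 28 days.
Change in finish: 28 − 28 = +0 days.

0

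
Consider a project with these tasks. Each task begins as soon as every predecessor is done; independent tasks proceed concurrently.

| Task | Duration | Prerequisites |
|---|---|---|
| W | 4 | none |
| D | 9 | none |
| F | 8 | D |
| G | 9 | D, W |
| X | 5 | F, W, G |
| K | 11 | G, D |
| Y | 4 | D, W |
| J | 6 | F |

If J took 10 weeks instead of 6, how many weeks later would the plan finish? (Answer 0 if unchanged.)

Baseline: D→G→K = 9+9+11 = 29 → 29 weeks.
J is off the critical path — its longest chain is 23 weeks, giving 6 of slack.
No other chain overtakes it, so the finish is 29 weeks.
Change in finish: 29 − 29 = +0 weeks.

0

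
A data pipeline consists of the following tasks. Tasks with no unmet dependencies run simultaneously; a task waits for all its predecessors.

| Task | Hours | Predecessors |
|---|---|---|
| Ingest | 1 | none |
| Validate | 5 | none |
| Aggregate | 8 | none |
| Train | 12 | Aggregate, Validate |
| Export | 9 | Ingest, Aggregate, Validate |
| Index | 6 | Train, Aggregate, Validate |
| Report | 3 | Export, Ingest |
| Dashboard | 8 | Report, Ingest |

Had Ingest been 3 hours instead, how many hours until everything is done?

28

Critical path before the change: Aggregate→Export→Report→Dashboard = 8+9+3+8 = 28 giving 28 hours.
The longest path through Ingest is only 21 hours, so Ingest has float 7.
That remains the longest chain; total 28 hours.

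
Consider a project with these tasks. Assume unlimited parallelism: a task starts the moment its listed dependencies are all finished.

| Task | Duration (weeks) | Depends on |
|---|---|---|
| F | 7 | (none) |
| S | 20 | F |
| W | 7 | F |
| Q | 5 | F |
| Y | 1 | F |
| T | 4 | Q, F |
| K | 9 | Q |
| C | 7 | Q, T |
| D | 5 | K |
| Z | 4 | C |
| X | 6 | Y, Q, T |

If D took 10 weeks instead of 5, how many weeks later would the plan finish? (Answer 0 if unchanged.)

Actual critical path: F→S = 7+20 = 27 ⇒ 27 weeks.
The longest path through D is only 26 weeks, so D has float 1.
The binding chain switches to F→Q→K→D = 7+5+9+10 = 31; finish 31 weeks.
Change in finish: 31 − 27 = +4 weeks.

4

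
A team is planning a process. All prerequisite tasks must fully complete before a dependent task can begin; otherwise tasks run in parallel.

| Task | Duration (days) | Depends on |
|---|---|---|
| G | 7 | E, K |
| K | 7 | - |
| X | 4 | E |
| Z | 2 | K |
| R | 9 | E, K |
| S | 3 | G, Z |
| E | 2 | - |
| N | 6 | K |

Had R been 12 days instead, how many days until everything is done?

19

Actual critical path: K→G→S = 7+7+3 = 17 ⇒ 17 days.
R is off the critical path — its longest chain is 16 days, giving 1 of slack.
Now K→R = 7+12 = 19 is longest, so the finish becomes 19 days.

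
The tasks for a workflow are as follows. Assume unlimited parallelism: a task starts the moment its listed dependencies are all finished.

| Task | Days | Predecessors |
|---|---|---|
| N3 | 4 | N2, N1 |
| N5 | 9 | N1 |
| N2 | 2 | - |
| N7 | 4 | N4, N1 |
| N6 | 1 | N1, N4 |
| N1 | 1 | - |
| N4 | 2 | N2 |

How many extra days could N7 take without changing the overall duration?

N1→N5 = 1+9 = 10 sets the makespan at 10 days.
The longest chain containing N7 totals 8 days.
So N7 can slip 10 − 8 = 2 days.

2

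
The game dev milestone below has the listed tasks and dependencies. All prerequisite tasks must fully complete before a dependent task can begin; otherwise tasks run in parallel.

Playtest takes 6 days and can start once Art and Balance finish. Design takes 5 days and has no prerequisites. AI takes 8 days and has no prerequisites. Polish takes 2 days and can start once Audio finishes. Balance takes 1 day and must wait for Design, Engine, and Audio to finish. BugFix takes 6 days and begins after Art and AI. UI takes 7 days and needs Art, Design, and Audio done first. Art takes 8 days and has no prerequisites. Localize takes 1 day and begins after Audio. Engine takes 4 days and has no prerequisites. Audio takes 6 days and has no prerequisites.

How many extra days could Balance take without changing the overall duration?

The longest chain is Art→UI = 8+7 = 15; overall finish 15 days.
The longest chain containing Balance totals 13 days.
So Balance can slip 9 − 7 = 2 days.

2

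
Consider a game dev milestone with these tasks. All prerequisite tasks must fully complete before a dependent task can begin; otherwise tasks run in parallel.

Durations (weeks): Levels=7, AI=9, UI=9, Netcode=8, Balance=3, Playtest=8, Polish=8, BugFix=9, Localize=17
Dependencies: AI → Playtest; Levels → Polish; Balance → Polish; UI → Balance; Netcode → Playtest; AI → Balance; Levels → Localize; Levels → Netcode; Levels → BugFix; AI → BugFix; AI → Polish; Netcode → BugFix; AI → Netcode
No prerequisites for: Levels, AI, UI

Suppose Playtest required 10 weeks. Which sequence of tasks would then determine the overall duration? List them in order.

Actual critical path: AI→Netcode→BugFix = 9+8+9 = 26 ⇒ 26 weeks.
The longest path through Playtest is only 25 weeks, so Playtest has float 1.
Now AI→Netcode→Playtest = 9+8+10 = 27 is longest, so the finish becomes 27 weeks.

AI, Netcode, Playtest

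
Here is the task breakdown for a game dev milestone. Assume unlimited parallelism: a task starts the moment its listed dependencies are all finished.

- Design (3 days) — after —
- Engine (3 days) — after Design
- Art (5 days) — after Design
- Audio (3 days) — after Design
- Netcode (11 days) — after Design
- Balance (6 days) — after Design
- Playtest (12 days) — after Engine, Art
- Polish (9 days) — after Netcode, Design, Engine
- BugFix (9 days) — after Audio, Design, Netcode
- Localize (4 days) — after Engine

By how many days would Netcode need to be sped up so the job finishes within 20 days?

3

Current finish: 23 days; target: 20.
Netcode is on every critical path, so each day cut from Netcode cuts the finish by one (this holds down to a finish of 20).
Need 23 − 20 = 3 days off Netcode → Netcode becomes 8 days, finish becomes 20.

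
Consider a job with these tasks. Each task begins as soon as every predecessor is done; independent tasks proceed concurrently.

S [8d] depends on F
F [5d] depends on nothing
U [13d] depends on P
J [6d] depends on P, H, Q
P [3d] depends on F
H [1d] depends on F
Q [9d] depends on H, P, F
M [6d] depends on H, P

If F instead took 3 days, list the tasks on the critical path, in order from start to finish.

F, P, Q, J

The binding path is F→P→Q→J = 5+3+9+6 = 23; finish at 23 days.
F lies on that path, so at 3 days the path becomes 21 days.
No other chain overtakes it, so the finish is 21 days.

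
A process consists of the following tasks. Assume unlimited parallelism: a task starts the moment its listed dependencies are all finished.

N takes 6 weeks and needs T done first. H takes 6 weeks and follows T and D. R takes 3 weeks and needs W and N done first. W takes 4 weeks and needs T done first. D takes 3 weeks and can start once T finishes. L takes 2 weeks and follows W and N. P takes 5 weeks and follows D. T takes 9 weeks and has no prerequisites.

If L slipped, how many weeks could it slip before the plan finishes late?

The longest chain is T→D→H = 9+3+6 = 18; overall finish 18 weeks.
The longest chain containing L totals 17 weeks.
Float = 18 − 17 = 1.

1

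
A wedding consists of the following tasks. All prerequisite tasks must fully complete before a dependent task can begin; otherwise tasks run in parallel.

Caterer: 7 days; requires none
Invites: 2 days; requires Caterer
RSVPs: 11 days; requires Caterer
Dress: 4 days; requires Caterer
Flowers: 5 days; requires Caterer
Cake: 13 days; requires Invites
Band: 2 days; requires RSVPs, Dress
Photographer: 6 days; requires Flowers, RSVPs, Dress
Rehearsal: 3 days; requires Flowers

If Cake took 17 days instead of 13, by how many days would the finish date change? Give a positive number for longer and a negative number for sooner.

2

Actual critical path: Caterer→RSVPs→Photographer = 7+11+6 = 24 ⇒ 24 days.
Cake is off the critical path — its longest chain is 22 days, giving 2 of slack.
Now Caterer→Invites→Cake = 7+2+17 = 26 is longest, so the finish becomes 26 days.
Change in finish: 26 − 24 = +2 days.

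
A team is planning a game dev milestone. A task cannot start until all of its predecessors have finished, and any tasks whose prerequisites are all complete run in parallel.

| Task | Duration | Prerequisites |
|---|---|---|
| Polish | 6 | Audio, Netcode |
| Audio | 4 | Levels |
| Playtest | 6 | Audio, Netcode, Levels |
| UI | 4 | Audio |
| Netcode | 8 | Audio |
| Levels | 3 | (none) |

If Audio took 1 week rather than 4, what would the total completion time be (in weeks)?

Actual critical path: Levels→Audio→Netcode→Playtest = 3+4+8+6 = 21 ⇒ 21 weeks.
Audio is on the critical path; changing it to 1 makes that path 18 weeks.
That remains the longest chain; total 18 weeks.

18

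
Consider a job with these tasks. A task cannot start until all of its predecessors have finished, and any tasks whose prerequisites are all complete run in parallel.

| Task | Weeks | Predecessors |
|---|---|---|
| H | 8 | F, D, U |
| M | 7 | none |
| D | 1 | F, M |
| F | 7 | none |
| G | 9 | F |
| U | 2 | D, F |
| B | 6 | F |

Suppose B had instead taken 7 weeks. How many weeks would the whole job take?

18

The binding path is M→D→U→H = 7+1+2+8 = 18; finish at 18 weeks.
The longest path through B is only 13 weeks, so B has float 5.
The critical path is still M→D→U→H; finish is now 18 weeks.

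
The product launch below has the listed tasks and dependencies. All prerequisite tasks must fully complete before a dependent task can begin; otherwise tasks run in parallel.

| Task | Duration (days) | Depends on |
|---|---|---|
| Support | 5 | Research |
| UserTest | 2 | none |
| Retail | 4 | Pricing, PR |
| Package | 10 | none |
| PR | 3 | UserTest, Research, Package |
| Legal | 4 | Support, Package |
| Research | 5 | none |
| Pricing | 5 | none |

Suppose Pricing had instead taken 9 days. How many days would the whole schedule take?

17

As given, the longest chain is Package→PR→Retail = 10+3+4 = 17, so the finish is 17 days.
Pricing is off the critical path — its longest chain is 9 days, giving 8 of slack.
No other chain overtakes it, so the finish is 17 days.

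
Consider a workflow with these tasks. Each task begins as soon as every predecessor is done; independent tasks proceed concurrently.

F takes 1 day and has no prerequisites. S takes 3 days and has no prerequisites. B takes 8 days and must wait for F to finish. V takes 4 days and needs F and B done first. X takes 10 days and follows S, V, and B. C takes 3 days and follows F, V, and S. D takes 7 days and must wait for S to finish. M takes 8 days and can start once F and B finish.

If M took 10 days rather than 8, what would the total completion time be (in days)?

The binding path is F→B→V→X = 1+8+4+10 = 23; finish at 23 days.
M is off the critical path — its longest chain is 17 days, giving 6 of slack.
No other chain overtakes it, so the finish is 23 days.

23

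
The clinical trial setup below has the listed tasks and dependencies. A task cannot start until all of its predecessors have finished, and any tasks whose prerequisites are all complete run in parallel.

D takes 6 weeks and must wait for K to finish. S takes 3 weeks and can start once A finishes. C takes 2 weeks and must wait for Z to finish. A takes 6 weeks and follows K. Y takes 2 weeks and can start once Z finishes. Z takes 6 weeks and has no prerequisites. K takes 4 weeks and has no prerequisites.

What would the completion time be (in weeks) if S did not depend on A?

10

Before: longest chain K→A→S = 4+6+3 = 13, finish 13.
Without A→S, S's earliest start moves from 10 to 0.
The longest chain is now K→A = 4+6 = 10, so the plan takes 10 weeks.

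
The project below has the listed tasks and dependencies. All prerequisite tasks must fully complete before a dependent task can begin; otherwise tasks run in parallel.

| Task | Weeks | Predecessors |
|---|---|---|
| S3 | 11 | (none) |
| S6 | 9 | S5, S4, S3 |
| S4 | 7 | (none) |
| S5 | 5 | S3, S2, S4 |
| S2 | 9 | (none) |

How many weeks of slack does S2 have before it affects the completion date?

2

S3→S5→S6 = 11+5+9 = 25 sets the makespan at 25 weeks.
The longest chain containing S2 totals 23 weeks.
Slack of S2 = 2 − 0 = 2 weeks.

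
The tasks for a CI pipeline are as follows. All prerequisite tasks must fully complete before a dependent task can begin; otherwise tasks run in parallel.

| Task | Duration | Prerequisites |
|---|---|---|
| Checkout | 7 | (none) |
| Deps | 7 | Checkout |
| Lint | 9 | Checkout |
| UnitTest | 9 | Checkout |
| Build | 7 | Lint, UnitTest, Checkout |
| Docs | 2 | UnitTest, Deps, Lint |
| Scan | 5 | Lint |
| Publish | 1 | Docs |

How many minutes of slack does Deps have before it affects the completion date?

Checkout→Lint→Build = 7+9+7 = 23 sets the makespan at 23 minutes.
Deps finishes as early as 14 and must finish by 20.
Slack of Deps = 13 − 7 = 6 minutes.

6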